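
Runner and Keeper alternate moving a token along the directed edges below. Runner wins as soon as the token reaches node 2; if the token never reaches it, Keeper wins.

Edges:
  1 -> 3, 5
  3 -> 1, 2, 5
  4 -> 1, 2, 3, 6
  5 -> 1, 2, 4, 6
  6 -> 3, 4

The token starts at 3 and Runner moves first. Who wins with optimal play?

Track states (vertex, player-to-move).
A0 = {(2,Runner), (2,Keeper)}
A1: add {(3,Runner), (4,Runner), (5,Runner)}.
(3,Runner) ∈ A1 ⇒ Runner forces the target.

Runner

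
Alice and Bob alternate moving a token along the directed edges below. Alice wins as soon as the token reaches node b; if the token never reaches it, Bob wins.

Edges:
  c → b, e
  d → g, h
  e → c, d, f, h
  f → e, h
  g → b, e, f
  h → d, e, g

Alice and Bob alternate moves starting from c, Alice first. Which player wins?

Alice

Track states (vertex, player-to-move).
A0 = {(b,Alice), (b,Bob)}
A1: add {(c,Alice), (g,Alice)}.
(c,Alice) ∈ A1 ⇒ Alice forces the target.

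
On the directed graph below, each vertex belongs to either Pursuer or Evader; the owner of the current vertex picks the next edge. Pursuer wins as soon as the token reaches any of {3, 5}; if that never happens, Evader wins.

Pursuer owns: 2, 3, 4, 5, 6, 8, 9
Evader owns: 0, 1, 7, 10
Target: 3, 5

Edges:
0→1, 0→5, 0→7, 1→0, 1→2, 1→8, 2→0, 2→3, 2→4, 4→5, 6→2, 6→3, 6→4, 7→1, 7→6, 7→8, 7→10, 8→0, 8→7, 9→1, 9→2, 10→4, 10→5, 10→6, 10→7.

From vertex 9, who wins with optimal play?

A0 = {3, 5}
A1: add {2, 4, 6} — 2 (Pursuer) has 2→3; 4 (Pursuer) has 4→5; 6 (Pursuer) has 6→3.
A2: add {9} — 9 (Pursuer) has 9→2.
A3 = A2; e.g. 0 (Evader) can still go to 1. Fixed point.
9 ∈ A2, so Pursuer can force the target.

Pursuer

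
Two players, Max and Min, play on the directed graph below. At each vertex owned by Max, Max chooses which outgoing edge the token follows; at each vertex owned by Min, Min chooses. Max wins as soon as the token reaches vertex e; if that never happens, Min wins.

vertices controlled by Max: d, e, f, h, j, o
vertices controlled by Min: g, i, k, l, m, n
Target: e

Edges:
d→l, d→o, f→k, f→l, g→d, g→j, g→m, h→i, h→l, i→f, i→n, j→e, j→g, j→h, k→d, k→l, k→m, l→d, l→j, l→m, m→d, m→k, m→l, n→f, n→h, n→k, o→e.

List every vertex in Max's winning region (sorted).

d, e, j, o

A0 = {e}
A1: add {j, o} — j (Max) has j→e; o (Max) has o→e.
A2: add {d} — d (Max) has d→o.
A3 = A2; e.g. f (Max) has no edge into A2. Fixed point.
Max's winning region = {d, e, j, o}.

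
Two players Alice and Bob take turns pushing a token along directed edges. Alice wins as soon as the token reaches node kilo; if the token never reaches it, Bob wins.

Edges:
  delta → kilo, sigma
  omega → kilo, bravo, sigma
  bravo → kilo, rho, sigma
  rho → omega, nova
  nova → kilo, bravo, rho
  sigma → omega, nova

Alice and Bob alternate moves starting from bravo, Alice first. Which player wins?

Track states (vertex, player-to-move).
A0 = {(kilo,Alice), (kilo,Bob)}
A1: add {(delta,Alice), (omega,Alice), (bravo,Alice), (nova,Alice)}.
(bravo,Alice) ∈ A1 ⇒ Alice forces the target.

Alice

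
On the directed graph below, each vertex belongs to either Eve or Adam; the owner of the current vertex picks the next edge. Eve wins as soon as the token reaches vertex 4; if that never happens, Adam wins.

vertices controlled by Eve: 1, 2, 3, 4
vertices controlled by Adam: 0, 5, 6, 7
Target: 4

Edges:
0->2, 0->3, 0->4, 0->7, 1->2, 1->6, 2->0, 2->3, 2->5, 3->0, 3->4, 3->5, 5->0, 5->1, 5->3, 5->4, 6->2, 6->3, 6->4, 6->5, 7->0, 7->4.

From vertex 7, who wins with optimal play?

Adam

A0 = {4}
A1: add {3} — 3 (Eve) has 3→4.
A2: add {2} — 2 (Eve) has 2→3.
A3: add {1} — 1 (Eve) has 1→2.
A4 = A3; e.g. 0 (Adam) can still go to 7. Fixed point.
7 never enters the attractor, so Adam can avoid the target forever.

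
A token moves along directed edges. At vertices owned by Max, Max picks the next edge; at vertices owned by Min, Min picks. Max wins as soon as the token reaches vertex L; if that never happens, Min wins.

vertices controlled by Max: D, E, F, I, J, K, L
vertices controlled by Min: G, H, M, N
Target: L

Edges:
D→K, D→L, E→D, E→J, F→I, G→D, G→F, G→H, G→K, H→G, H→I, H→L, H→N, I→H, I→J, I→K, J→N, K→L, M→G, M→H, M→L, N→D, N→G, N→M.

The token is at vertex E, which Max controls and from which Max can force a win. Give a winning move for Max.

D

A0 = {L}
A1: add {D, K} — D (Max) has D→L; K (Max) has K→L.
A2: add {E, I} — E (Max) has E→D; I (Max) has I→K.
A3: add {F} — F (Max) has F→I.
A4 = A3; e.g. G (Min) can still go to H. Fixed point.
From E, successor D is in the attractor (rank 1); the other successor J is not.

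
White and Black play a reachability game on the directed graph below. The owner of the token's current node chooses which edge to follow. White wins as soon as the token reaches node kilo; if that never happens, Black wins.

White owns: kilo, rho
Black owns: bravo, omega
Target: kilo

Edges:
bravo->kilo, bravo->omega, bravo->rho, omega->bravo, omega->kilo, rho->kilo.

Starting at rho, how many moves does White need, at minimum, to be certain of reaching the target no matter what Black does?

A0 = {kilo}
A1: add {rho} — rho (White) has rho→kilo.
A2 = A1; e.g. bravo (Black) can still go to omega. Fixed point.
rho enters the attractor at level 1, so White can force the target in 1 move from there.

1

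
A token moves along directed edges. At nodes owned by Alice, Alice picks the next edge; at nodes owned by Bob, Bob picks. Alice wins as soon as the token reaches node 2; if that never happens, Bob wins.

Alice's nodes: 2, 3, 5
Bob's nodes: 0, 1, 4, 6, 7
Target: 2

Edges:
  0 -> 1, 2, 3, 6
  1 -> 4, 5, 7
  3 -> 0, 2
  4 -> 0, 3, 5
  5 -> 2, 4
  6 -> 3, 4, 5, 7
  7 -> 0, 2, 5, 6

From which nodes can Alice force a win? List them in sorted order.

2, 3, 5

A0 = {2}
A1: add {3, 5} — 3 (Alice) has 3→2; 5 (Alice) has 5→2.
A2 = A1; e.g. 0 (Bob) can still go to 1. Fixed point.
Alice's winning region = {2, 3, 5}.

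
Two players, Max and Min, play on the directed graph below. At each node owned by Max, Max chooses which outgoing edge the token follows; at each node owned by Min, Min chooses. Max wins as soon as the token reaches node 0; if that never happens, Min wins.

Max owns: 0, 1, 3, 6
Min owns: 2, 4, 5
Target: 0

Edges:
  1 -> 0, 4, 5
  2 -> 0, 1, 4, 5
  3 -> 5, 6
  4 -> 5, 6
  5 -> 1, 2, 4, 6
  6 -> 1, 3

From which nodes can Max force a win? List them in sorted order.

A0 = {0}
A1: add {1} — 1 (Max) has 1→0.
A2: add {6} — 6 (Max) has 6→1.
A3: add {3} — 3 (Max) has 3→6.
A4 = A3; e.g. 2 (Min) can still go to 4. Fixed point.
Max's winning region = {0, 1, 3, 6}.

0, 1, 3, 6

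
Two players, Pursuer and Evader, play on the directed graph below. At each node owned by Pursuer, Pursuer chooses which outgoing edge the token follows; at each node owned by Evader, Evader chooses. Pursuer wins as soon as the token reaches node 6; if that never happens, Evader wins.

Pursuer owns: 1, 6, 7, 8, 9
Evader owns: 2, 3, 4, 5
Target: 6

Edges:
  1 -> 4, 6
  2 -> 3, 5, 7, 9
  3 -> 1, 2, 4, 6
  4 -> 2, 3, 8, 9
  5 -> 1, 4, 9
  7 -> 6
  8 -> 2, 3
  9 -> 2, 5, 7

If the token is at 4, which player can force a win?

Evader

A0 = {6}
A1: add {1, 7} — 1 (Pursuer) has 1→6; 7 (Pursuer) has 7→6.
A2: add {9} — 9 (Pursuer) has 9→7.
A3 = A2; e.g. 2 (Evader) can still go to 3. Fixed point.
4 never enters the attractor, so Evader can avoid the target forever.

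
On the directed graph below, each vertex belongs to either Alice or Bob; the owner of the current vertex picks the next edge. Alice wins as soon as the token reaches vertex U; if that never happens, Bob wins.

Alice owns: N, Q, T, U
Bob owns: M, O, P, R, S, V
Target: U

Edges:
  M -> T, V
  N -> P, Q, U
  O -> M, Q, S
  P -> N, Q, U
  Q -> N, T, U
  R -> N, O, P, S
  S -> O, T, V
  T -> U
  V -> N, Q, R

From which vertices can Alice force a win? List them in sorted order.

A0 = {U}
A1: add {N, Q, T} — N (Alice) has N→U; Q (Alice) has Q→U; T (Alice) has T→U.
A2: add {P} — P (Bob): all of {N, Q, U} already in.
A3 = A2; e.g. M (Bob) can still go to V. Fixed point.
Alice's winning region = {N, P, Q, T, U}.

N, P, Q, T, U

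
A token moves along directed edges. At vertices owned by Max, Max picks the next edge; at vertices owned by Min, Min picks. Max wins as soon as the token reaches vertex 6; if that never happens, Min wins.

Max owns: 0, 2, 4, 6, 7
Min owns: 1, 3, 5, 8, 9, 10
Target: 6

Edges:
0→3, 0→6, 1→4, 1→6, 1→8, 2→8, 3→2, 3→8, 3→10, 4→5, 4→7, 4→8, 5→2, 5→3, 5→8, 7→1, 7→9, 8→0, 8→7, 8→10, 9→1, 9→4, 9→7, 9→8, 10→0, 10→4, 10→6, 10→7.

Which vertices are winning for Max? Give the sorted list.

0, 6

A0 = {6}
A1: add {0} — 0 (Max) has 0→6.
A2 = A1; e.g. 1 (Min) can still go to 4. Fixed point.
Max's winning region = {0, 6}.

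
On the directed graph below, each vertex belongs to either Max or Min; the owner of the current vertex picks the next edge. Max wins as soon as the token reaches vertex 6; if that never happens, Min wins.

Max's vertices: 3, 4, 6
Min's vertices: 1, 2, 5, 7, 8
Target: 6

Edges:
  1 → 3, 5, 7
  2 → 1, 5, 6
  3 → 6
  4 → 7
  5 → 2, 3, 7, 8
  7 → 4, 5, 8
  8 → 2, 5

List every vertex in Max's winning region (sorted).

A0 = {6}
A1: add {3} — 3 (Max) has 3→6.
A2 = A1; e.g. 1 (Min) can still go to 5. Fixed point.
Max's winning region = {3, 6}.

3, 6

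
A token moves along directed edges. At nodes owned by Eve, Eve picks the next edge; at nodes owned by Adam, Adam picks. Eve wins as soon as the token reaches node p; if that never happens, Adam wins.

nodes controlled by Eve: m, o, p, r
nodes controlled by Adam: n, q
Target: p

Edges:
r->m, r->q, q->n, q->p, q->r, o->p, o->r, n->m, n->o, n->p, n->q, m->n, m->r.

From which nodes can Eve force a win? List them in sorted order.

o, p

A0 = {p}
A1: add {o} — o (Eve) has o→p.
A2 = A1; e.g. m (Eve) has no edge into A1. Fixed point.
Eve's winning region = {o, p}.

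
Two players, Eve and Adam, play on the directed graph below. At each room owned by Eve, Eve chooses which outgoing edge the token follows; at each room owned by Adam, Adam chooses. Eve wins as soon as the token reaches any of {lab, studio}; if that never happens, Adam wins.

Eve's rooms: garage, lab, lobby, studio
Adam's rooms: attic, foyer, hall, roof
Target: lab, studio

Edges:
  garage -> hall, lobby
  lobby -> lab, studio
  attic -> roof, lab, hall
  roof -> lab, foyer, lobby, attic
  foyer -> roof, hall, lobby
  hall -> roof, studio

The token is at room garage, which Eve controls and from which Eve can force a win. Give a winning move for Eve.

lobby

A0 = {lab, studio}
A1: add {lobby} — lobby (Eve) has lobby→lab.
A2: add {garage} — garage (Eve) has garage→lobby.
A3 = A2; e.g. roof (Adam) can still go to foyer. Fixed point.
From garage, successor lobby is in the attractor (rank 1); the other successor hall is not.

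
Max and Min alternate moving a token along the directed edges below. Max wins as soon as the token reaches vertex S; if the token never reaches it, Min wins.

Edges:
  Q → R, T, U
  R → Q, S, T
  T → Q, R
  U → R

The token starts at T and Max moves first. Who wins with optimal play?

Track states (vertex, player-to-move).
A0 = {(S,Max), (S,Min)}
A1: add {(R,Max)}.
A2: add {(U,Min)}.
A3: add {(Q,Max)}.
A4: add {(T,Min)}.
A5 = A4; e.g. (Q,Min) stays out. (T,Max) never enters ⇒ Min avoids the target.

Min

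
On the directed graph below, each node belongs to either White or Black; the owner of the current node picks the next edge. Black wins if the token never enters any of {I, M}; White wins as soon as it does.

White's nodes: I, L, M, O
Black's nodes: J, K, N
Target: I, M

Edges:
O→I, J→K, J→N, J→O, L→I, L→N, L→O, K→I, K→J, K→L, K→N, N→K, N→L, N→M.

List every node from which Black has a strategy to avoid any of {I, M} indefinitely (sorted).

J, K, N

A0 = {I, M}
A1: add {L, O} — L (White) has L→I; O (White) has O→I.
A2 = A1; e.g. J (Black) can still go to K. Fixed point.
White's attractor = {I, L, M, O}; Black avoids the target exactly from the complement.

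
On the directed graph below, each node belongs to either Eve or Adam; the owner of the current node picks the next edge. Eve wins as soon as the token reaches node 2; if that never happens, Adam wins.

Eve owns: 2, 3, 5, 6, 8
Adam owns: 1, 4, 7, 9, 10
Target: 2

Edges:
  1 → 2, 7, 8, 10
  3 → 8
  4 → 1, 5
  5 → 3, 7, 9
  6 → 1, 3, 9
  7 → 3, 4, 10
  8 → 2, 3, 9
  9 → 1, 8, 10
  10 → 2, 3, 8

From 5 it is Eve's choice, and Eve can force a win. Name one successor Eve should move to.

3

A0 = {2}
A1: add {8} — 8 (Eve) has 8→2.
A2: add {3} — 3 (Eve) has 3→8.
A3: add {5, 6, 10} — 5 (Eve) has 5→3; 6 (Eve) has 6→3; 10 (Adam): all of {2, 3, 8} already in.
A4 = A3; e.g. 1 (Adam) can still go to 7. Fixed point.
From 5, successor 3 is in the attractor (rank 2); the other successors 7, 9 are not.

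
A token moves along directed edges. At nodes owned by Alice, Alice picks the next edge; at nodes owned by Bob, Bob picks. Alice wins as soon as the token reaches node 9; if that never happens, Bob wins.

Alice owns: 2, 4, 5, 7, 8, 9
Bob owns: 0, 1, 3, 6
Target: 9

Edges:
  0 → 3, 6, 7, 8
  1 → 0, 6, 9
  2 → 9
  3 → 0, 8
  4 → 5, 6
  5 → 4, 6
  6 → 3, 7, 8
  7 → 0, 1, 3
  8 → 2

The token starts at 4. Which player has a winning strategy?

Bob

A0 = {9}
A1: add {2} — 2 (Alice) has 2→9.
A2: add {8} — 8 (Alice) has 8→2.
A3 = A2; e.g. 0 (Bob) can still go to 3. Fixed point.
4 never enters the attractor, so Bob can avoid the target forever.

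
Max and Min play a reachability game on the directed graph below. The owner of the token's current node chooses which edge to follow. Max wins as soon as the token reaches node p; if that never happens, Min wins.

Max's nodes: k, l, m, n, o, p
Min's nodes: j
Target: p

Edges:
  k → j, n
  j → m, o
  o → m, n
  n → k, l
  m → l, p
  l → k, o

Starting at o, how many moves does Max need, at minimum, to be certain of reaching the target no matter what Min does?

2

A0 = {p}
A1: add {m} — m (Max) has m→p.
A2: add {o} — o (Max) has o→m.
o enters the attractor at level 2, so Max can force the target in 2 moves from there.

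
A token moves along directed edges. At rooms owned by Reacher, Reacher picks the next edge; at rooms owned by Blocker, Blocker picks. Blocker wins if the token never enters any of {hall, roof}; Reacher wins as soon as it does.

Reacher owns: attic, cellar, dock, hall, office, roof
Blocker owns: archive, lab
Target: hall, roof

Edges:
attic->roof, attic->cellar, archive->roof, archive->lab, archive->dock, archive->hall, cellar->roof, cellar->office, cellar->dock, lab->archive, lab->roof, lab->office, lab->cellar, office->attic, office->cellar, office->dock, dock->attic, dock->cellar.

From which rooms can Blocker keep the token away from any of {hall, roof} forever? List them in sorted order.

archive, lab

A0 = {hall, roof}
A1: add {attic, cellar} — attic (Reacher) has attic→roof; cellar (Reacher) has cellar→roof.
A2: add {dock, office} — office (Reacher) has office→attic; dock (Reacher) has dock→attic.
A3 = A2; e.g. archive (Blocker) can still go to lab. Fixed point.
Reacher's attractor = {attic, cellar, dock, hall, office, roof}; Blocker avoids the target exactly from the complement.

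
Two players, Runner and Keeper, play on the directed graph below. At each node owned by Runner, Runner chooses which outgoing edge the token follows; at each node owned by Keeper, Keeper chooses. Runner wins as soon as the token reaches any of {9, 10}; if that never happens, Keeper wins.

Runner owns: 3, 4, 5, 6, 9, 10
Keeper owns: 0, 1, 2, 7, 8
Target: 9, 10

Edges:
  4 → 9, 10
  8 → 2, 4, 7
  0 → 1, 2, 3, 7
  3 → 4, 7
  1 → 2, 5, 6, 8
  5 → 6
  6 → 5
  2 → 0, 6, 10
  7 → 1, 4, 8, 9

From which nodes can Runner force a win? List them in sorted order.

A0 = {9, 10}
A1: add {4} — 4 (Runner) has 4→9.
A2: add {3} — 3 (Runner) has 3→4.
A3 = A2; e.g. 0 (Keeper) can still go to 1. Fixed point.
Runner's winning region = {3, 4, 9, 10}.

3, 4, 9, 10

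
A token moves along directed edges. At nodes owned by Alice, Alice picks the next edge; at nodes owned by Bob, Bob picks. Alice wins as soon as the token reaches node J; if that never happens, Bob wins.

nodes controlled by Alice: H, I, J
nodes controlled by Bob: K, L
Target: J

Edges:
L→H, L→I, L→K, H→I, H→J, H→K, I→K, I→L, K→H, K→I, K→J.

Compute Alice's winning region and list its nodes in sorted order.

H, J

A0 = {J}
A1: add {H} — H (Alice) has H→J.
A2 = A1; e.g. I (Alice) has no edge into A1. Fixed point.
Alice's winning region = {H, J}.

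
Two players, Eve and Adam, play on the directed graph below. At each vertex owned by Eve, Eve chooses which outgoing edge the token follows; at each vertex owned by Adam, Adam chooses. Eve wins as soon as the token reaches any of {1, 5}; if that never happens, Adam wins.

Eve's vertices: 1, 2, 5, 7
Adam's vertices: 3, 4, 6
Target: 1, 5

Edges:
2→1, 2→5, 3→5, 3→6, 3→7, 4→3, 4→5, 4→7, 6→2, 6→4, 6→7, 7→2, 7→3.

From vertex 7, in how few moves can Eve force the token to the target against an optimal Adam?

A0 = {1, 5}
A1: add {2} — 2 (Eve) has 2→1.
A2: add {7} — 7 (Eve) has 7→2.
A3 = A2; e.g. 3 (Adam) can still go to 6. Fixed point.
7 enters the attractor at level 2, so Eve can force the target in 2 moves from there.

2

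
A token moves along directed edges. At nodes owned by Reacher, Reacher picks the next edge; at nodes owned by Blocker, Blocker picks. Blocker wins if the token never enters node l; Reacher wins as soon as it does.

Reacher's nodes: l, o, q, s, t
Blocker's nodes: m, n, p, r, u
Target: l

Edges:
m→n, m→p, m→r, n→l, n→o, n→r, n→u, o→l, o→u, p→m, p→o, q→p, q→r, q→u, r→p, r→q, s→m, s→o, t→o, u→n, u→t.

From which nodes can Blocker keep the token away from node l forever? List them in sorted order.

m, n, p, q, r, u

A0 = {l}
A1: add {o} — o (Reacher) has o→l.
A2: add {s, t} — s (Reacher) has s→o; t (Reacher) has t→o.
A3 = A2; e.g. m (Blocker) can still go to n. Fixed point.
Reacher's attractor = {l, o, s, t}; Blocker avoids the target exactly from the complement.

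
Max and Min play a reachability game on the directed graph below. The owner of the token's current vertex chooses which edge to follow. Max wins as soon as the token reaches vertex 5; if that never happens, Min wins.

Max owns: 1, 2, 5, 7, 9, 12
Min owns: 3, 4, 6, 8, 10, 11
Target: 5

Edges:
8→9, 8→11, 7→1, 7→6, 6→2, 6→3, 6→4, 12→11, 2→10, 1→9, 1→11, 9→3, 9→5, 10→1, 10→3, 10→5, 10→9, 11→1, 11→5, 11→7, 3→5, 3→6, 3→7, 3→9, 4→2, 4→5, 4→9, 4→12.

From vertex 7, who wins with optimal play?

A0 = {5}
A1: add {9} — 9 (Max) has 9→5.
A2: add {1} — 1 (Max) has 1→9.
A3: add {7} — 7 (Max) has 7→1.
7 ∈ A3, so Max can force the target.

Max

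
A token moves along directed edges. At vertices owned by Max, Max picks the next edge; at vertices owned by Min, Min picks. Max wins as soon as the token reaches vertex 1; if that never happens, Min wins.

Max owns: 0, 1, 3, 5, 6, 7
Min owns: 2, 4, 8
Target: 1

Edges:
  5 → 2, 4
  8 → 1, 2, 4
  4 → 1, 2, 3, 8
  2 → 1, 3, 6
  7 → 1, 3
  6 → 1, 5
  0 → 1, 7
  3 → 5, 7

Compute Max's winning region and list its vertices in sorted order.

A0 = {1}
A1: add {0, 6, 7} — 0 (Max) has 0→1; 6 (Max) has 6→1; 7 (Max) has 7→1.
A2: add {3} — 3 (Max) has 3→7.
A3: add {2} — 2 (Min): all of {1, 3, 6} already in.
A4: add {5} — 5 (Max) has 5→2.
A5 = A4; e.g. 4 (Min) can still go to 8. Fixed point.
Max's winning region = {0, 1, 2, 3, 5, 6, 7}.

0, 1, 2, 3, 5, 6, 7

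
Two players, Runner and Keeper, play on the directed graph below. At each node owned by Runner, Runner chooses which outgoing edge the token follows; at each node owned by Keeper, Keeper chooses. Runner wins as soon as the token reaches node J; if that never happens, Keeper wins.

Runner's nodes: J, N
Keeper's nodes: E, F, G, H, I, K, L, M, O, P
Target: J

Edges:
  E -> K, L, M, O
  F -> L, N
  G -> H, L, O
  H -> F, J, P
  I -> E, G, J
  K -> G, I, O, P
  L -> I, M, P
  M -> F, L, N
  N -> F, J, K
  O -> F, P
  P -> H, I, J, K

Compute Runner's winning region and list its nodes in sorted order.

J, N

A0 = {J}
A1: add {N} — N (Runner) has N→J.
A2 = A1; e.g. E (Keeper) can still go to K. Fixed point.
Runner's winning region = {J, N}.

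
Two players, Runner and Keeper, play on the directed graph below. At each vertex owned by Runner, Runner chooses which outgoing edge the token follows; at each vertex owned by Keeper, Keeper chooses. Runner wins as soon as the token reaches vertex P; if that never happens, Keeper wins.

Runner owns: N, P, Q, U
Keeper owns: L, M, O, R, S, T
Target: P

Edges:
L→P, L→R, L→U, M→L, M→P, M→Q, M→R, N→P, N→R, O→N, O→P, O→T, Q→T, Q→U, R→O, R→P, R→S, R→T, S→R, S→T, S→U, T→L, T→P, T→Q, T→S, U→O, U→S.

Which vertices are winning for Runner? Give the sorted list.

N, P

A0 = {P}
A1: add {N} — N (Runner) has N→P.
A2 = A1; e.g. L (Keeper) can still go to R. Fixed point.
Runner's winning region = {N, P}.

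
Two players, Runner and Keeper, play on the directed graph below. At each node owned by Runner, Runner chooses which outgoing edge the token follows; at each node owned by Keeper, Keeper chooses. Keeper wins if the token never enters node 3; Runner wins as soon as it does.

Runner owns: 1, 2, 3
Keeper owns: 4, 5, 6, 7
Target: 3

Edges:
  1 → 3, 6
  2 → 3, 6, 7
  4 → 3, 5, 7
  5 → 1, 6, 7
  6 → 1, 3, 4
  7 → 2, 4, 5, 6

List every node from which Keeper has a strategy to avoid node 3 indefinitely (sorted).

4, 5, 6, 7

A0 = {3}
A1: add {1, 2} — 1 (Runner) has 1→3; 2 (Runner) has 2→3.
A2 = A1; e.g. 4 (Keeper) can still go to 5. Fixed point.
Runner's attractor = {1, 2, 3}; Keeper avoids the target exactly from the complement.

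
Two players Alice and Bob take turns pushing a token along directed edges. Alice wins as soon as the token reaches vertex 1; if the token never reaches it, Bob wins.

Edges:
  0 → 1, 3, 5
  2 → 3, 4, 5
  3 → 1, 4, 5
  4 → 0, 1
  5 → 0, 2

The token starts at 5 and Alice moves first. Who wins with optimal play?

Track states (vertex, player-to-move).
A0 = {(1,Alice), (1,Bob)}
A1: add {(0,Alice), (3,Alice), (4,Alice)}.
A2: add {(4,Bob)}.
A3: add {(2,Alice)}.
A4: add {(5,Bob)}.
A5 = A4; e.g. (0,Bob) stays out. (5,Alice) never enters ⇒ Bob avoids the target.

Bob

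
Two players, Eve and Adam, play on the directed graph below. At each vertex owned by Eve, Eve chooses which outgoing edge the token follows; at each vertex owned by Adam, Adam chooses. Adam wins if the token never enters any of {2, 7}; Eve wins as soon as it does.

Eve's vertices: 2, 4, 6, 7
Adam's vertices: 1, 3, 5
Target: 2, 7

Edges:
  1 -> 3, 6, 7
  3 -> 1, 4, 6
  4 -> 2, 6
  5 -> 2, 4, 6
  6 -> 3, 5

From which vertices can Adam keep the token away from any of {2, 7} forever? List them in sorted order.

A0 = {2, 7}
A1: add {4} — 4 (Eve) has 4→2.
A2 = A1; e.g. 1 (Adam) can still go to 3. Fixed point.
Eve's attractor = {2, 4, 7}; Adam avoids the target exactly from the complement.

1, 3, 5, 6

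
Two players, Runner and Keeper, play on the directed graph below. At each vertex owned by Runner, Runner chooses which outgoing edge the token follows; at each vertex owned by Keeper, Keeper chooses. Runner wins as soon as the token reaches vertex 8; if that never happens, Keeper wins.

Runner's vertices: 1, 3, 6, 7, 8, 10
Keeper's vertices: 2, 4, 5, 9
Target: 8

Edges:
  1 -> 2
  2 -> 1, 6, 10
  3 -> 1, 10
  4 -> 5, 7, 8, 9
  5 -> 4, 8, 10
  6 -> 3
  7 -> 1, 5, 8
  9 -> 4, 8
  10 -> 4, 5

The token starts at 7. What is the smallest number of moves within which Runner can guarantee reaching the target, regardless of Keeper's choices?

1

A0 = {8}
A1: add {7} — 7 (Runner) has 7→8.
A2 = A1; e.g. 1 (Runner) has no edge into A1. Fixed point.
7 enters the attractor at level 1, so Runner can force the target in 1 move from there.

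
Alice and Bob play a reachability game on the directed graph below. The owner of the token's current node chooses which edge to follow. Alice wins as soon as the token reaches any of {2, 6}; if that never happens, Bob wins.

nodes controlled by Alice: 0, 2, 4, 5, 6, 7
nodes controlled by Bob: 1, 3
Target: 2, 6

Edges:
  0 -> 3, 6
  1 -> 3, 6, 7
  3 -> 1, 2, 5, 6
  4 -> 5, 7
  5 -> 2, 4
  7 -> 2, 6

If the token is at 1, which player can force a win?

Bob

A0 = {2, 6}
A1: add {0, 5, 7} — 0 (Alice) has 0→6; 5 (Alice) has 5→2; 7 (Alice) has 7→2.
A2: add {4} — 4 (Alice) has 4→5.
A3 = A2; e.g. 1 (Bob) can still go to 3. Fixed point.
1 never enters the attractor, so Bob can avoid the target forever.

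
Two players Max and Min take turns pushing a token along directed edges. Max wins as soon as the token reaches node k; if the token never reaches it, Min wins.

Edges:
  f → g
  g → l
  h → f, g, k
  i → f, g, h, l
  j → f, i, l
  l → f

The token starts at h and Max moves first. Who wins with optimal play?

Max

Track states (vertex, player-to-move).
A0 = {(k,Max), (k,Min)}
A1: add {(h,Max)}.
(h,Max) ∈ A1 ⇒ Max forces the target.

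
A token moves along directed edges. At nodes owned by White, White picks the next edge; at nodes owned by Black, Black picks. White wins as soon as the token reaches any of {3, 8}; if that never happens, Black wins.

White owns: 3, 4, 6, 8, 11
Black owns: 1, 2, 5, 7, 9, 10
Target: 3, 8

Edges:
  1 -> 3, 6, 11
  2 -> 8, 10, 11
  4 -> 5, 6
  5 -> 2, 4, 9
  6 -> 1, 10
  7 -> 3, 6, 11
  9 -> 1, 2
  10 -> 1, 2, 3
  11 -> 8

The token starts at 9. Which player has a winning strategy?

Black

A0 = {3, 8}
A1: add {11} — 11 (White) has 11→8.
A2 = A1; e.g. 1 (Black) can still go to 6. Fixed point.
9 never enters the attractor, so Black can avoid the target forever.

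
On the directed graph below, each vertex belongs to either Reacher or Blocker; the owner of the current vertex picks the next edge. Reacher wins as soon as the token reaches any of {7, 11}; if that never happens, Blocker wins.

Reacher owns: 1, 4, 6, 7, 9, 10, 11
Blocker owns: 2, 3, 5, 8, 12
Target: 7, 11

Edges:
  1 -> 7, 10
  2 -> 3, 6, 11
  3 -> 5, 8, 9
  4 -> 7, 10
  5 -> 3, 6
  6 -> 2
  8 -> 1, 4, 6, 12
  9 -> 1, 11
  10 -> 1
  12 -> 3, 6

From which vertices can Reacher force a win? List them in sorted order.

A0 = {7, 11}
A1: add {1, 4, 9} — 1 (Reacher) has 1→7; 4 (Reacher) has 4→7; 9 (Reacher) has 9→11.
A2: add {10} — 10 (Reacher) has 10→1.
A3 = A2; e.g. 2 (Blocker) can still go to 3. Fixed point.
Reacher's winning region = {1, 4, 7, 9, 10, 11}.

1, 4, 7, 9, 10, 11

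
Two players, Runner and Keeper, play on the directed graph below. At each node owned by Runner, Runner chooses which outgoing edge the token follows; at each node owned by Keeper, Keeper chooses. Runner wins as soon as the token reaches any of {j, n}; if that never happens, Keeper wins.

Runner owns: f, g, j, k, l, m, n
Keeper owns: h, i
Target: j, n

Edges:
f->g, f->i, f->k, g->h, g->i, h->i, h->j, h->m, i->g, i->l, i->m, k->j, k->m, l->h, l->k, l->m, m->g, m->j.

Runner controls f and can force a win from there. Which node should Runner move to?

A0 = {j, n}
A1: add {k, m} — k (Runner) has k→j; m (Runner) has m→j.
A2: add {f, l} — f (Runner) has f→k; l (Runner) has l→k.
A3 = A2; e.g. g (Runner) has no edge into A2. Fixed point.
From f, successor k is in the attractor (rank 1); the other successors g, i are not.

k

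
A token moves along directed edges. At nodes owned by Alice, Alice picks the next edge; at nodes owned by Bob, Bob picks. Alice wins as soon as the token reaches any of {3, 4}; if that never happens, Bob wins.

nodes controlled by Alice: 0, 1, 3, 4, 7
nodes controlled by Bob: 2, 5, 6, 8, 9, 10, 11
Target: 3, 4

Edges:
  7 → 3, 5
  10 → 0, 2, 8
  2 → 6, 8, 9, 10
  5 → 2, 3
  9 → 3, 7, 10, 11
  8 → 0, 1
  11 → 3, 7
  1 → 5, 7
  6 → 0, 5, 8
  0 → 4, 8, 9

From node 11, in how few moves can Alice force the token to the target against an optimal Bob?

2

A0 = {3, 4}
A1: add {0, 7} — 0 (Alice) has 0→4; 7 (Alice) has 7→3.
A2: add {1, 11} — 1 (Alice) has 1→7; 11 (Bob): all of {3, 7} already in.
11 enters the attractor at level 2, so Alice can force the target in 2 moves from there.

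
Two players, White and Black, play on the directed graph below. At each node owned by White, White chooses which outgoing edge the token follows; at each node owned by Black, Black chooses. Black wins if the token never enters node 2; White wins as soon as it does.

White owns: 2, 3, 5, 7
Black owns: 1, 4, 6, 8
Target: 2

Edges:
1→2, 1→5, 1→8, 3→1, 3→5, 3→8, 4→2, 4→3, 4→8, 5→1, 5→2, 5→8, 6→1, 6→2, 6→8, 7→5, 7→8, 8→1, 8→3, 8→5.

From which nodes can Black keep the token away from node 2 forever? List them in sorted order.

A0 = {2}
A1: add {5} — 5 (White) has 5→2.
A2: add {3, 7} — 3 (White) has 3→5; 7 (White) has 7→5.
A3 = A2; e.g. 1 (Black) can still go to 8. Fixed point.
White's attractor = {2, 3, 5, 7}; Black avoids the target exactly from the complement.

1, 4, 6, 8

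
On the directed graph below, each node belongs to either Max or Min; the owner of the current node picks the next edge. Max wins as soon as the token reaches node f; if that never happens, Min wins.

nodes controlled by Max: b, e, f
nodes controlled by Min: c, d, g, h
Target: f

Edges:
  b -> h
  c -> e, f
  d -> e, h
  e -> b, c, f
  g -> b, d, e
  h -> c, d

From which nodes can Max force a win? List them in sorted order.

c, e, f

A0 = {f}
A1: add {e} — e (Max) has e→f.
A2: add {c} — c (Min): all of {e, f} already in.
A3 = A2; e.g. b (Max) has no edge into A2. Fixed point.
Max's winning region = {c, e, f}.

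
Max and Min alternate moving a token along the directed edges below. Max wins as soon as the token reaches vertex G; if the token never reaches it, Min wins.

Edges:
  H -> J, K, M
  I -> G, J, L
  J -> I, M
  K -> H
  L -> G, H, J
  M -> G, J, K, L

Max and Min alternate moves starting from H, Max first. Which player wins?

Max

Track states (vertex, player-to-move).
A0 = {(G,Max), (G,Min)}
A1: add {(I,Max), (L,Max), (M,Max)}.
A2: add {(J,Min)}.
A3: add {(H,Max)}.
(H,Max) ∈ A3 ⇒ Max forces the target.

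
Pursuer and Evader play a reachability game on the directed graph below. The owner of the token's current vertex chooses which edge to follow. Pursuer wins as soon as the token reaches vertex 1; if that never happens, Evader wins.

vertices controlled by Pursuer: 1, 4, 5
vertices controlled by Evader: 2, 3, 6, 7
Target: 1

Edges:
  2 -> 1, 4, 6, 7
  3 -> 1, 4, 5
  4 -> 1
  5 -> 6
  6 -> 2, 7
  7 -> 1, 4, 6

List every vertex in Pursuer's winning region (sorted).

1, 4

A0 = {1}
A1: add {4} — 4 (Pursuer) has 4→1.
A2 = A1; e.g. 2 (Evader) can still go to 6. Fixed point.
Pursuer's winning region = {1, 4}.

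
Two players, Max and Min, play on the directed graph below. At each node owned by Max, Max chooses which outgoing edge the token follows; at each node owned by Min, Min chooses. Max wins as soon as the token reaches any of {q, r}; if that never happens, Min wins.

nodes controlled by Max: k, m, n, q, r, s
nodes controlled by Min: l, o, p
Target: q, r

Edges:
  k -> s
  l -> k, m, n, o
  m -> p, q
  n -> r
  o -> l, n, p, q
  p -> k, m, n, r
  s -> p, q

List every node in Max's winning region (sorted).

k, m, n, p, q, r, s

A0 = {q, r}
A1: add {m, n, s} — m (Max) has m→q; n (Max) has n→r; s (Max) has s→q.
A2: add {k} — k (Max) has k→s.
A3: add {p} — p (Min): all of {k, m, n, r} already in.
A4 = A3; e.g. l (Min) can still go to o. Fixed point.
Max's winning region = {k, m, n, p, q, r, s}.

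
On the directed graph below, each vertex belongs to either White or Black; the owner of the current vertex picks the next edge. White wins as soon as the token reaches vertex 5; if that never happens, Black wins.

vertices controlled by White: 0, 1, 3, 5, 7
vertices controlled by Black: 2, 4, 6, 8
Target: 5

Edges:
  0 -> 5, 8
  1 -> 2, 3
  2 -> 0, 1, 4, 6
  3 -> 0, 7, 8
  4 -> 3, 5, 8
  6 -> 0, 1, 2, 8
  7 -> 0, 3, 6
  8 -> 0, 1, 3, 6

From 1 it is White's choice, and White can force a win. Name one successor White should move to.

3

A0 = {5}
A1: add {0} — 0 (White) has 0→5.
A2: add {3, 7} — 3 (White) has 3→0; 7 (White) has 7→0.
A3: add {1} — 1 (White) has 1→3.
A4 = A3; e.g. 2 (Black) can still go to 4. Fixed point.
From 1, successor 3 is in the attractor (rank 2); the other successor 2 is not.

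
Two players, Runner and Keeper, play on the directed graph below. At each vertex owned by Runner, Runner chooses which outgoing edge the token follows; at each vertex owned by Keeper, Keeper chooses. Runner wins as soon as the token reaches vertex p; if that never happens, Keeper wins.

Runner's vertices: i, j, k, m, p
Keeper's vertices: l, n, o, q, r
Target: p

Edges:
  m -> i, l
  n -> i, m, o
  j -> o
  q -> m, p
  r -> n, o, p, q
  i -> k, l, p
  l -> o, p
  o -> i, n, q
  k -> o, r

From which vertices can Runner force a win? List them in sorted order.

A0 = {p}
A1: add {i} — i (Runner) has i→p.
A2: add {m} — m (Runner) has m→i.
A3: add {q} — q (Keeper): all of {m, p} already in.
A4 = A3; e.g. j (Runner) has no edge into A3. Fixed point.
Runner's winning region = {i, m, p, q}.

i, m, p, q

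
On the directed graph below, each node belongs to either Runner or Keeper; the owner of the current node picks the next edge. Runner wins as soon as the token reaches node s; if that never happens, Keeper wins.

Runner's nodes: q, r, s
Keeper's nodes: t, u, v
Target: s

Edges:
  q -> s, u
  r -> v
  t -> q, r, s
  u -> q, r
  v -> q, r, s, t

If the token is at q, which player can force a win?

Runner

A0 = {s}
A1: add {q} — q (Runner) has q→s.
A2 = A1; e.g. r (Runner) has no edge into A1. Fixed point.
q ∈ A1, so Runner can force the target.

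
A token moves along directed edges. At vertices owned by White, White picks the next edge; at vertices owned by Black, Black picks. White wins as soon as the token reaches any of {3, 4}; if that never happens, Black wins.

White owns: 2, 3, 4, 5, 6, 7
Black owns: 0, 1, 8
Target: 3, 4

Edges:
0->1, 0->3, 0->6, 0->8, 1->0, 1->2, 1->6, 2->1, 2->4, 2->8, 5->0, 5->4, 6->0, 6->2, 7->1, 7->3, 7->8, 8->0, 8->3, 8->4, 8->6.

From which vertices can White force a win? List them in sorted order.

2, 3, 4, 5, 6, 7

A0 = {3, 4}
A1: add {2, 5, 7} — 2 (White) has 2→4; 5 (White) has 5→4; 7 (White) has 7→3.
A2: add {6} — 6 (White) has 6→2.
A3 = A2; e.g. 0 (Black) can still go to 1. Fixed point.
White's winning region = {2, 3, 4, 5, 6, 7}.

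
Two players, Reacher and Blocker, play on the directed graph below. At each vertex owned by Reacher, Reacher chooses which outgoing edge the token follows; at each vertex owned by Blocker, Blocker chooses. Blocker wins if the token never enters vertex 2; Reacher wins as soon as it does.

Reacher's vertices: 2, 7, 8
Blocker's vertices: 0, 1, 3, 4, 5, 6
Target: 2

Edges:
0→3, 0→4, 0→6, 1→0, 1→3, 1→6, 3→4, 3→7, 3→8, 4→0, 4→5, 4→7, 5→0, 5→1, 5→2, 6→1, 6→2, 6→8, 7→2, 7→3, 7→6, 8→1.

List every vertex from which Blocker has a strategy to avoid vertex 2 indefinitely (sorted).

0, 1, 3, 4, 5, 6, 8

A0 = {2}
A1: add {7} — 7 (Reacher) has 7→2.
A2 = A1; e.g. 0 (Blocker) can still go to 3. Fixed point.
Reacher's attractor = {2, 7}; Blocker avoids the target exactly from the complement.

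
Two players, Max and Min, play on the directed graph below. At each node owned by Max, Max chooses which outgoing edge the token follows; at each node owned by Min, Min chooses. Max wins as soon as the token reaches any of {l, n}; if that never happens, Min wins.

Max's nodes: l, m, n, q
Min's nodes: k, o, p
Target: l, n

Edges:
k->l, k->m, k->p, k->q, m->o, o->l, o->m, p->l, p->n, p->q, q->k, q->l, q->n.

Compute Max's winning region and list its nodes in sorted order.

A0 = {l, n}
A1: add {q} — q (Max) has q→l.
A2: add {p} — p (Min): all of {l, n, q} already in.
A3 = A2; e.g. k (Min) can still go to m. Fixed point.
Max's winning region = {l, n, p, q}.

l, n, p, q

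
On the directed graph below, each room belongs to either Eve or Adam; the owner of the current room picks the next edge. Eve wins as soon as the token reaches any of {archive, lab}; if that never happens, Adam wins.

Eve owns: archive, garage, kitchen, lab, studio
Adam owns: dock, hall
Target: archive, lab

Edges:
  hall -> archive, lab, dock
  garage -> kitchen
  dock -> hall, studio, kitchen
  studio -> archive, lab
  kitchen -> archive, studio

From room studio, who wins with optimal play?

Eve

A0 = {archive, lab}
A1: add {kitchen, studio} — studio (Eve) has studio→archive; kitchen (Eve) has kitchen→archive.
studio ∈ A1, so Eve can force the target.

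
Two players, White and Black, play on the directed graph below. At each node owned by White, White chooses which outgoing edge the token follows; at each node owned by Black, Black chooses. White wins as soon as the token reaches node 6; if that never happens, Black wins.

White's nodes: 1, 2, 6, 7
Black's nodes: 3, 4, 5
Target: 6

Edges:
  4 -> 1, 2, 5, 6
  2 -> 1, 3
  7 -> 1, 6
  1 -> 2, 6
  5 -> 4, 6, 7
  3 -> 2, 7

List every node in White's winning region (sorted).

A0 = {6}
A1: add {1, 7} — 1 (White) has 1→6; 7 (White) has 7→6.
A2: add {2} — 2 (White) has 2→1.
A3: add {3} — 3 (Black): all of {2, 7} already in.
A4 = A3; e.g. 4 (Black) can still go to 5. Fixed point.
White's winning region = {1, 2, 3, 6, 7}.

1, 2, 3, 6, 7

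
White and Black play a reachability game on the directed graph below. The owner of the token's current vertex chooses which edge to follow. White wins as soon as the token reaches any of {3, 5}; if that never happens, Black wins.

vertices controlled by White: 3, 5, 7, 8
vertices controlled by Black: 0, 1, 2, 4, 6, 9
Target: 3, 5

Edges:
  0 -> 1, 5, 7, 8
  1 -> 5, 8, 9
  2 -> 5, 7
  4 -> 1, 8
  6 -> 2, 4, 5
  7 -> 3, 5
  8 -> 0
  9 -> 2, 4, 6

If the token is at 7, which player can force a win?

A0 = {3, 5}
A1: add {7} — 7 (White) has 7→3.
7 ∈ A1, so White can force the target.

White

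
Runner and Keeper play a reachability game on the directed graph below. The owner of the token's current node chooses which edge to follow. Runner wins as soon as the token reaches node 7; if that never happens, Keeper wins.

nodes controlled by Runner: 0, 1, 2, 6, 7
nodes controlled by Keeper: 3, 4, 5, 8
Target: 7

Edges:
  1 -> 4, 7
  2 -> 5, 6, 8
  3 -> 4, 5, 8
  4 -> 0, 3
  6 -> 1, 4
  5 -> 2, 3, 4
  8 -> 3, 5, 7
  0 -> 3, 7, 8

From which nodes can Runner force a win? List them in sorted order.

0, 1, 2, 6, 7

A0 = {7}
A1: add {0, 1} — 0 (Runner) has 0→7; 1 (Runner) has 1→7.
A2: add {6} — 6 (Runner) has 6→1.
A3: add {2} — 2 (Runner) has 2→6.
A4 = A3; e.g. 3 (Keeper) can still go to 4. Fixed point.
Runner's winning region = {0, 1, 2, 6, 7}.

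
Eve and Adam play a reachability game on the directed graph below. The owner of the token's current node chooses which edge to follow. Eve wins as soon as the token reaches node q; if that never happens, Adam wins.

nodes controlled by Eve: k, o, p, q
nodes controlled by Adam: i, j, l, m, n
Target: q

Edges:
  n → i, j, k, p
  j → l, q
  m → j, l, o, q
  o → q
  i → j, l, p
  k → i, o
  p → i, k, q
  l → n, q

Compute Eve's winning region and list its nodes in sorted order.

A0 = {q}
A1: add {o, p} — o (Eve) has o→q; p (Eve) has p→q.
A2: add {k} — k (Eve) has k→o.
A3 = A2; e.g. i (Adam) can still go to j. Fixed point.
Eve's winning region = {k, o, p, q}.

k, o, p, q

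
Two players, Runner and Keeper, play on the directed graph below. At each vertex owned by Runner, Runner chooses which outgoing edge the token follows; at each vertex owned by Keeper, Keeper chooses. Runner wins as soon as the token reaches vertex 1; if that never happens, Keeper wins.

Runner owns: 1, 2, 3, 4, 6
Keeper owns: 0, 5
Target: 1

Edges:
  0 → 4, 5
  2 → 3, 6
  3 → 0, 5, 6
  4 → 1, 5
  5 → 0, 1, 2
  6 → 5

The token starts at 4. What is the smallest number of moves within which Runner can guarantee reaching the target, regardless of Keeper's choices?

1

A0 = {1}
A1: add {4} — 4 (Runner) has 4→1.
A2 = A1; e.g. 0 (Keeper) can still go to 5. Fixed point.
4 enters the attractor at level 1, so Runner can force the target in 1 move from there.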